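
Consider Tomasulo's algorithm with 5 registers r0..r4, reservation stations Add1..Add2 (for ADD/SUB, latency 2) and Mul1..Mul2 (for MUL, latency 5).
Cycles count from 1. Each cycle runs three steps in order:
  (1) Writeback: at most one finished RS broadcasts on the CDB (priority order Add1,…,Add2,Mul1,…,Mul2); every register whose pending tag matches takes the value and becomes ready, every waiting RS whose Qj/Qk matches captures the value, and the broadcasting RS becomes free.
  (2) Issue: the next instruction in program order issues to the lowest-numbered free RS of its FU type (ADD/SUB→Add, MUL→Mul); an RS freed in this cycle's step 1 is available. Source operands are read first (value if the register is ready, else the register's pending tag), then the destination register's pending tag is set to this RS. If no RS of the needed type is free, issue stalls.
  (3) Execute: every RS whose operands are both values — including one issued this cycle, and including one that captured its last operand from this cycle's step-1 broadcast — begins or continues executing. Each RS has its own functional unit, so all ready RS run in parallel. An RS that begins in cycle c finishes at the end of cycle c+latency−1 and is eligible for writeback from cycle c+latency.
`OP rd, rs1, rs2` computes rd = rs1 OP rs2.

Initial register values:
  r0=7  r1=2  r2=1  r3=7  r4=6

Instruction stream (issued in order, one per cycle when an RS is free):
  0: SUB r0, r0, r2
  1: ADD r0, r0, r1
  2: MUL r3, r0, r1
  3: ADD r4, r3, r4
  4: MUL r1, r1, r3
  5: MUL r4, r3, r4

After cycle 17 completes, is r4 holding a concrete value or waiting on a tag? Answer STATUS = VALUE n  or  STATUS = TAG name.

STATUS = VALUE 352

  c1: issue SUB r0<-Add1  regs: r0:Add1,r1:2,r2:1,r3:7,r4:6
  c2: issue ADD r0<-Add2  regs: r0:Add2,r1:2,r2:1,r3:7,r4:6
  c3: CDB Add1=6; issue MUL r3<-Mul1  regs: r0:Add2,r1:2,r2:1,r3:Mul1,r4:6
  c4: issue ADD r4<-Add1  regs: r0:Add2,r1:2,r2:1,r3:Mul1,r4:Add1
  c5: CDB Add2=8; issue MUL r1<-Mul2  regs: r0:8,r1:Mul2,r2:1,r3:Mul1,r4:Add1
  c6: stall  regs: r0:8,r1:Mul2,r2:1,r3:Mul1,r4:Add1
  c7: stall  regs: r0:8,r1:Mul2,r2:1,r3:Mul1,r4:Add1
  c8: stall  regs: r0:8,r1:Mul2,r2:1,r3:Mul1,r4:Add1
  c9: stall  regs: r0:8,r1:Mul2,r2:1,r3:Mul1,r4:Add1
  c10: CDB Mul1=16; issue MUL r4<-Mul1  regs: r0:8,r1:Mul2,r2:1,r3:16,r4:Mul1
  c11: -  regs: r0:8,r1:Mul2,r2:1,r3:16,r4:Mul1
  c12: CDB Add1=22  regs: r0:8,r1:Mul2,r2:1,r3:16,r4:Mul1
  c13: -  regs: r0:8,r1:Mul2,r2:1,r3:16,r4:Mul1
  c14: -  regs: r0:8,r1:Mul2,r2:1,r3:16,r4:Mul1
  c15: CDB Mul2=32  regs: r0:8,r1:32,r2:1,r3:16,r4:Mul1
  c16: -  regs: r0:8,r1:32,r2:1,r3:16,r4:Mul1
  c17: CDB Mul1=352  regs: r0:8,r1:32,r2:1,r3:16,r4:352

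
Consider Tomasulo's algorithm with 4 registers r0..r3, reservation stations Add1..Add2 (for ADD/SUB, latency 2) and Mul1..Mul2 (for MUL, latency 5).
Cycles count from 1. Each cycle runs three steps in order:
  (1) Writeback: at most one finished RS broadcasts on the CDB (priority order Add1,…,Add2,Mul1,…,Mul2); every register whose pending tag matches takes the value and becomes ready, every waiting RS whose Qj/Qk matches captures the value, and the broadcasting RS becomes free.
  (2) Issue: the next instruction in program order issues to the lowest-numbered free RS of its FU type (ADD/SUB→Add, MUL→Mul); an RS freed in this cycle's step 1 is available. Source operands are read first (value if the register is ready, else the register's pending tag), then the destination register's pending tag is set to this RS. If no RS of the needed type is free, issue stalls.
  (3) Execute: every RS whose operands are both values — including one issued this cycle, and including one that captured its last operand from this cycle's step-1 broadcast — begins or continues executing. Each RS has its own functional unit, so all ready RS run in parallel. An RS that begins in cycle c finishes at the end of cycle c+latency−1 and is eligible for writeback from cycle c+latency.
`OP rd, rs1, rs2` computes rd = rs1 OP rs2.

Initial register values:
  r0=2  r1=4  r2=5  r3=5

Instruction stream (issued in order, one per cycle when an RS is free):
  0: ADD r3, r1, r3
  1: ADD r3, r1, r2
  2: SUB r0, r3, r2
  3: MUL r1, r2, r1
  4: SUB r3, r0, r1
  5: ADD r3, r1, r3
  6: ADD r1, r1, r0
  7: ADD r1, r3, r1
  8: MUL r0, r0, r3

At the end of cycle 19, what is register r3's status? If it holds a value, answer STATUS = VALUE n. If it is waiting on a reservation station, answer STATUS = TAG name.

c1: issue ADD r3<-Add1 | r0:2,r1:4,r2:5,r3:Add1
c2: issue ADD r3<-Add2 | r0:2,r1:4,r2:5,r3:Add2
c3: CDB Add1=9; issue SUB r0<-Add1 | r0:Add1,r1:4,r2:5,r3:Add2
c4: CDB Add2=9; issue MUL r1<-Mul1 | r0:Add1,r1:Mul1,r2:5,r3:9
c5: issue SUB r3<-Add2 | r0:Add1,r1:Mul1,r2:5,r3:Add2
c6: CDB Add1=4; issue ADD r3<-Add1 | r0:4,r1:Mul1,r2:5,r3:Add1
c7: stall | r0:4,r1:Mul1,r2:5,r3:Add1
c8: stall | r0:4,r1:Mul1,r2:5,r3:Add1
c9: CDB Mul1=20; stall | r0:4,r1:20,r2:5,r3:Add1
c10: stall | r0:4,r1:20,r2:5,r3:Add1
c11: CDB Add2=-16; issue ADD r1<-Add2 | r0:4,r1:Add2,r2:5,r3:Add1
c12: stall | r0:4,r1:Add2,r2:5,r3:Add1
c13: CDB Add1=4; issue ADD r1<-Add1 | r0:4,r1:Add1,r2:5,r3:4
c14: CDB Add2=24; issue MUL r0<-Mul1 | r0:Mul1,r1:Add1,r2:5,r3:4
c15: - | r0:Mul1,r1:Add1,r2:5,r3:4
c16: CDB Add1=28 | r0:Mul1,r1:28,r2:5,r3:4
c17: - | r0:Mul1,r1:28,r2:5,r3:4
c18: - | r0:Mul1,r1:28,r2:5,r3:4
c19: CDB Mul1=16 | r0:16,r1:28,r2:5,r3:4

STATUS = VALUE 4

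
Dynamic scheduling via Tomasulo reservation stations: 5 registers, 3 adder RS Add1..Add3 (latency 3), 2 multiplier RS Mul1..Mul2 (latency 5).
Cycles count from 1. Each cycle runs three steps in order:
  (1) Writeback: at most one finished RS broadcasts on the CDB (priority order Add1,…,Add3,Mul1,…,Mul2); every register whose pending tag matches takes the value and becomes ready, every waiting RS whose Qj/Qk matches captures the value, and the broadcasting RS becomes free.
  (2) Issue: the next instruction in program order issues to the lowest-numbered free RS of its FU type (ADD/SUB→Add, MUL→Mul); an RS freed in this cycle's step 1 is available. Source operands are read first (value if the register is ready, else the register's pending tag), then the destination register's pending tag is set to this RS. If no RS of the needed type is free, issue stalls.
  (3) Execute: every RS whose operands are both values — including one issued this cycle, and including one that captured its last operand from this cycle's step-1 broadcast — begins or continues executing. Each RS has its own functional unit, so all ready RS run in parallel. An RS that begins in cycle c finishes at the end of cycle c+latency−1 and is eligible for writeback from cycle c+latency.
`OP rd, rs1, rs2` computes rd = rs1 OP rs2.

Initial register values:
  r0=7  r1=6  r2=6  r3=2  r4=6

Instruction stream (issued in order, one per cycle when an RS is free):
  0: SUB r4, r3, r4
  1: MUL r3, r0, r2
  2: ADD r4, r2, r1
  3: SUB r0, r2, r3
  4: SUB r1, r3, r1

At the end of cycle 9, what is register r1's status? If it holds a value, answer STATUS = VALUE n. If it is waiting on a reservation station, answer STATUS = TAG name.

cycle 1: issue SUB r4<-Add1 // r0:7,r1:6,r2:6,r3:2,r4:Add1
cycle 2: issue MUL r3<-Mul1 // r0:7,r1:6,r2:6,r3:Mul1,r4:Add1
cycle 3: issue ADD r4<-Add2 // r0:7,r1:6,r2:6,r3:Mul1,r4:Add2
cycle 4: CDB Add1=-4; issue SUB r0<-Add1 // r0:Add1,r1:6,r2:6,r3:Mul1,r4:Add2
cycle 5: issue SUB r1<-Add3 // r0:Add1,r1:Add3,r2:6,r3:Mul1,r4:Add2
cycle 6: CDB Add2=12 // r0:Add1,r1:Add3,r2:6,r3:Mul1,r4:12
cycle 7: CDB Mul1=42 // r0:Add1,r1:Add3,r2:6,r3:42,r4:12
cycle 8: - // r0:Add1,r1:Add3,r2:6,r3:42,r4:12
cycle 9: - // r0:Add1,r1:Add3,r2:6,r3:42,r4:12

STATUS = TAG Add3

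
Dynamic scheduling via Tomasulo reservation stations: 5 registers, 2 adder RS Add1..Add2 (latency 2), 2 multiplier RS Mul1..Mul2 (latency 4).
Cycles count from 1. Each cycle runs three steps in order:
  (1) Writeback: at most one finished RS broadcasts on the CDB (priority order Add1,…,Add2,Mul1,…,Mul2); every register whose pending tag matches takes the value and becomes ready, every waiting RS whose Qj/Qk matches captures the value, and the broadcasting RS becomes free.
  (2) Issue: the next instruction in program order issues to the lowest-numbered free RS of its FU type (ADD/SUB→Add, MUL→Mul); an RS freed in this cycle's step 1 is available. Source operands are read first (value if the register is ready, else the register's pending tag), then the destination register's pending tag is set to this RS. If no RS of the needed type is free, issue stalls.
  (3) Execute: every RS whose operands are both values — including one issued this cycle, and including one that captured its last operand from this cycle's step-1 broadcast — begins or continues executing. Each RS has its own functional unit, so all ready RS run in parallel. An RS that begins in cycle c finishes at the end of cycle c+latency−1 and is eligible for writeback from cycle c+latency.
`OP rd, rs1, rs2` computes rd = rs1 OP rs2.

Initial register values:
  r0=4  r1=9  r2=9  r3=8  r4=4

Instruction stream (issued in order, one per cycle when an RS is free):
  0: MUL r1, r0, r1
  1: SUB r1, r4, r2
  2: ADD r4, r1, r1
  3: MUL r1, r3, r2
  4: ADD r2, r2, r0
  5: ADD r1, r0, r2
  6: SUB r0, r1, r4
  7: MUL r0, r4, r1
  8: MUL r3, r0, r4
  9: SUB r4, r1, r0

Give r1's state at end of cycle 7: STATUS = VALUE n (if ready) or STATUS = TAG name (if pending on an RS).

cycle 1: issue MUL r1<-Mul1 // r0:4,r1:Mul1,r2:9,r3:8,r4:4
cycle 2: issue SUB r1<-Add1 // r0:4,r1:Add1,r2:9,r3:8,r4:4
cycle 3: issue ADD r4<-Add2 // r0:4,r1:Add1,r2:9,r3:8,r4:Add2
cycle 4: CDB Add1=-5; issue MUL r1<-Mul2 // r0:4,r1:Mul2,r2:9,r3:8,r4:Add2
cycle 5: CDB Mul1=36; issue ADD r2<-Add1 // r0:4,r1:Mul2,r2:Add1,r3:8,r4:Add2
cycle 6: CDB Add2=-10; issue ADD r1<-Add2 // r0:4,r1:Add2,r2:Add1,r3:8,r4:-10
cycle 7: CDB Add1=13; issue SUB r0<-Add1 // r0:Add1,r1:Add2,r2:13,r3:8,r4:-10

STATUS = TAG Add2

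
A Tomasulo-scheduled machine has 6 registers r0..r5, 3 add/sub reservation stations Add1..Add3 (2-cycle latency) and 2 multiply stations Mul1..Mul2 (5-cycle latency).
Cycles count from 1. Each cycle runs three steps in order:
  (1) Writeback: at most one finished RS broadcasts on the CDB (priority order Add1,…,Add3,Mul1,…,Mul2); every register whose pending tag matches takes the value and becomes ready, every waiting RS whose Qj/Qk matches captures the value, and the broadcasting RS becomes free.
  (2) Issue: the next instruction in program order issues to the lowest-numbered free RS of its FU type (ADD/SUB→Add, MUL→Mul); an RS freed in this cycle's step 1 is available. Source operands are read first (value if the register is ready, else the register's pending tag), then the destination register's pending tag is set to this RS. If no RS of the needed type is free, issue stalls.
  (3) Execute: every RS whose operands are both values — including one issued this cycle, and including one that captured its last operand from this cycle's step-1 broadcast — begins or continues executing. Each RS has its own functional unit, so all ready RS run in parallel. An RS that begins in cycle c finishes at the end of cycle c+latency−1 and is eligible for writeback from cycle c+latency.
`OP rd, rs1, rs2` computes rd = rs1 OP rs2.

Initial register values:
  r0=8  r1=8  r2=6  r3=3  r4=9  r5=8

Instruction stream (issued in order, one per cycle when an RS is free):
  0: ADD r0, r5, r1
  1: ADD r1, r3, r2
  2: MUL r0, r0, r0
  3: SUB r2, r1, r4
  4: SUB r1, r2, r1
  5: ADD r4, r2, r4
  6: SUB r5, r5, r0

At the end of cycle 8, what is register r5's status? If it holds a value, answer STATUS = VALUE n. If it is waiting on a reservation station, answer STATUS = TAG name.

cycle 1: issue ADD r0<-Add1 // r0:Add1,r1:8,r2:6,r3:3,r4:9,r5:8
cycle 2: issue ADD r1<-Add2 // r0:Add1,r1:Add2,r2:6,r3:3,r4:9,r5:8
cycle 3: CDB Add1=16; issue MUL r0<-Mul1 // r0:Mul1,r1:Add2,r2:6,r3:3,r4:9,r5:8
cycle 4: CDB Add2=9; issue SUB r2<-Add1 // r0:Mul1,r1:9,r2:Add1,r3:3,r4:9,r5:8
cycle 5: issue SUB r1<-Add2 // r0:Mul1,r1:Add2,r2:Add1,r3:3,r4:9,r5:8
cycle 6: CDB Add1=0; issue ADD r4<-Add1 // r0:Mul1,r1:Add2,r2:0,r3:3,r4:Add1,r5:8
cycle 7: issue SUB r5<-Add3 // r0:Mul1,r1:Add2,r2:0,r3:3,r4:Add1,r5:Add3
cycle 8: CDB Add1=9 // r0:Mul1,r1:Add2,r2:0,r3:3,r4:9,r5:Add3

STATUS = TAG Add3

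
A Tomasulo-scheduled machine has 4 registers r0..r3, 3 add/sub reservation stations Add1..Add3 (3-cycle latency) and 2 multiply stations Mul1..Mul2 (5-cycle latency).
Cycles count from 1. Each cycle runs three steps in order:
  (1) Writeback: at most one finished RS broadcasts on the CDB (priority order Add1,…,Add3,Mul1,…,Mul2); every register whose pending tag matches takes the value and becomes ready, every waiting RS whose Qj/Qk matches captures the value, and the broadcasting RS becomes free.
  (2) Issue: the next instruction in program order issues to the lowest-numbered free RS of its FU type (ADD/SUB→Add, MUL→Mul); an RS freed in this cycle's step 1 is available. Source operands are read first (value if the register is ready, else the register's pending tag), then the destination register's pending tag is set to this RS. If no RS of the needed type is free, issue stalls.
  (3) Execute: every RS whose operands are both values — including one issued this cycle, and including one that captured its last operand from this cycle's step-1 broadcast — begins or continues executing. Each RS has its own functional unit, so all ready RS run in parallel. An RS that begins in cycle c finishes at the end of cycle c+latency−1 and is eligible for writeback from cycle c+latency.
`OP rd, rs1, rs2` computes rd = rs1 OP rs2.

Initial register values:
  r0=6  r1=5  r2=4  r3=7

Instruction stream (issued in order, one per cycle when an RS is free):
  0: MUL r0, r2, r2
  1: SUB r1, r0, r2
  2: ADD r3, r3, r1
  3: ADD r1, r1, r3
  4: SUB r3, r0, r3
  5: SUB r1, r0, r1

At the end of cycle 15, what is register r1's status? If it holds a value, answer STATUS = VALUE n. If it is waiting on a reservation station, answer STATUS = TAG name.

  c1: issue MUL r0<-Mul1  regs: r0:Mul1,r1:5,r2:4,r3:7
  c2: issue SUB r1<-Add1  regs: r0:Mul1,r1:Add1,r2:4,r3:7
  c3: issue ADD r3<-Add2  regs: r0:Mul1,r1:Add1,r2:4,r3:Add2
  c4: issue ADD r1<-Add3  regs: r0:Mul1,r1:Add3,r2:4,r3:Add2
  c5: stall  regs: r0:Mul1,r1:Add3,r2:4,r3:Add2
  c6: CDB Mul1=16; stall  regs: r0:16,r1:Add3,r2:4,r3:Add2
  c7: stall  regs: r0:16,r1:Add3,r2:4,r3:Add2
  c8: stall  regs: r0:16,r1:Add3,r2:4,r3:Add2
  c9: CDB Add1=12; issue SUB r3<-Add1  regs: r0:16,r1:Add3,r2:4,r3:Add1
  c10: stall  regs: r0:16,r1:Add3,r2:4,r3:Add1
  c11: stall  regs: r0:16,r1:Add3,r2:4,r3:Add1
  c12: CDB Add2=19; issue SUB r1<-Add2  regs: r0:16,r1:Add2,r2:4,r3:Add1
  c13: -  regs: r0:16,r1:Add2,r2:4,r3:Add1
  c14: -  regs: r0:16,r1:Add2,r2:4,r3:Add1
  c15: CDB Add1=-3  regs: r0:16,r1:Add2,r2:4,r3:-3

STATUS = TAG Add2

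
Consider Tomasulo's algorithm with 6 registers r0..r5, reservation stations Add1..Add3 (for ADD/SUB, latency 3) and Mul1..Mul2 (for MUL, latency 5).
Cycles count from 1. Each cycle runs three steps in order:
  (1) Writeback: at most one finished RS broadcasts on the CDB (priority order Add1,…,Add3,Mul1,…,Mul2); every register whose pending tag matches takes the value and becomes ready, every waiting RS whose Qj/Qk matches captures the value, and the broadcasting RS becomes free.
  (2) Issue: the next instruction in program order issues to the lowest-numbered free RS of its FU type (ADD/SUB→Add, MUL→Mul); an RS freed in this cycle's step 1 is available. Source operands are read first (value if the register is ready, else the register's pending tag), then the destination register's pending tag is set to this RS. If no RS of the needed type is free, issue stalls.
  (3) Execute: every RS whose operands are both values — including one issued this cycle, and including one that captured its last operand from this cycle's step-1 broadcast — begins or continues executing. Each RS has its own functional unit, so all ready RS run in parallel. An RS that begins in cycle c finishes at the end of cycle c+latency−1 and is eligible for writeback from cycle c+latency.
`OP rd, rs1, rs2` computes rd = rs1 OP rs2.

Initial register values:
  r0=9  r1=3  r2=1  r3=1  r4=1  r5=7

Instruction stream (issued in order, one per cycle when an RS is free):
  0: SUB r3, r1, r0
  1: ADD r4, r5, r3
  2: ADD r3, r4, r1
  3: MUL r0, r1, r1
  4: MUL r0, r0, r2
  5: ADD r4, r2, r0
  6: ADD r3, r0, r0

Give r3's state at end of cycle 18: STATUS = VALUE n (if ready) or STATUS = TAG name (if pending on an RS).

STATUS = VALUE 18

cycle 1: issue SUB r3<-Add1 // r0:9,r1:3,r2:1,r3:Add1,r4:1,r5:7
cycle 2: issue ADD r4<-Add2 // r0:9,r1:3,r2:1,r3:Add1,r4:Add2,r5:7
cycle 3: issue ADD r3<-Add3 // r0:9,r1:3,r2:1,r3:Add3,r4:Add2,r5:7
cycle 4: CDB Add1=-6; issue MUL r0<-Mul1 // r0:Mul1,r1:3,r2:1,r3:Add3,r4:Add2,r5:7
cycle 5: issue MUL r0<-Mul2 // r0:Mul2,r1:3,r2:1,r3:Add3,r4:Add2,r5:7
cycle 6: issue ADD r4<-Add1 // r0:Mul2,r1:3,r2:1,r3:Add3,r4:Add1,r5:7
cycle 7: CDB Add2=1; issue ADD r3<-Add2 // r0:Mul2,r1:3,r2:1,r3:Add2,r4:Add1,r5:7
cycle 8: - // r0:Mul2,r1:3,r2:1,r3:Add2,r4:Add1,r5:7
cycle 9: CDB Mul1=9 // r0:Mul2,r1:3,r2:1,r3:Add2,r4:Add1,r5:7
cycle 10: CDB Add3=4 // r0:Mul2,r1:3,r2:1,r3:Add2,r4:Add1,r5:7
cycle 11: - // r0:Mul2,r1:3,r2:1,r3:Add2,r4:Add1,r5:7
cycle 12: - // r0:Mul2,r1:3,r2:1,r3:Add2,r4:Add1,r5:7
cycle 13: - // r0:Mul2,r1:3,r2:1,r3:Add2,r4:Add1,r5:7
cycle 14: CDB Mul2=9 // r0:9,r1:3,r2:1,r3:Add2,r4:Add1,r5:7
cycle 15: - // r0:9,r1:3,r2:1,r3:Add2,r4:Add1,r5:7
cycle 16: - // r0:9,r1:3,r2:1,r3:Add2,r4:Add1,r5:7
cycle 17: CDB Add1=10 // r0:9,r1:3,r2:1,r3:Add2,r4:10,r5:7
cycle 18: CDB Add2=18 // r0:9,r1:3,r2:1,r3:18,r4:10,r5:7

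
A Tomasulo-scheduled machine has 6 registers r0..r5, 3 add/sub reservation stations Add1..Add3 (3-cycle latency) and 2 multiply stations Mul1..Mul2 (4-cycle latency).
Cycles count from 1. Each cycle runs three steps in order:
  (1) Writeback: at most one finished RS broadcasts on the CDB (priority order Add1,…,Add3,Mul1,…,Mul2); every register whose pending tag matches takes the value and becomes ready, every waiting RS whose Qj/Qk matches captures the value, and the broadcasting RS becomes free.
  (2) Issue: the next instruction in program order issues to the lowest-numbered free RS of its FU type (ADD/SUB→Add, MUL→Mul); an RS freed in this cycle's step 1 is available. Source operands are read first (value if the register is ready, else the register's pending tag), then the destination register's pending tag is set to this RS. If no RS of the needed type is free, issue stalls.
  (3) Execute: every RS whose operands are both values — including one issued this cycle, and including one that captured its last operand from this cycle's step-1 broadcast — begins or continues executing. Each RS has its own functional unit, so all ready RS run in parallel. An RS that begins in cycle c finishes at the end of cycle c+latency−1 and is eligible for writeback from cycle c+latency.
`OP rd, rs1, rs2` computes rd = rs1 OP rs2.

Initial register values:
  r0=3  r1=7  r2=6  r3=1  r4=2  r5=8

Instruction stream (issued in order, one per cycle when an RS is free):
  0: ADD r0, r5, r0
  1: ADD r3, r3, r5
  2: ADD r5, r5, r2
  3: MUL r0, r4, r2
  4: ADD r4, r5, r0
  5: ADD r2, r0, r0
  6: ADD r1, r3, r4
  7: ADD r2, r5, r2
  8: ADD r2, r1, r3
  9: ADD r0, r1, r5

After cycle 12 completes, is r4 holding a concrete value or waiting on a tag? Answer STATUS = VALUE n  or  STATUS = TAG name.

STATUS = VALUE 26

cycle 1: issue ADD r0<-Add1 // r0:Add1,r1:7,r2:6,r3:1,r4:2,r5:8
cycle 2: issue ADD r3<-Add2 // r0:Add1,r1:7,r2:6,r3:Add2,r4:2,r5:8
cycle 3: issue ADD r5<-Add3 // r0:Add1,r1:7,r2:6,r3:Add2,r4:2,r5:Add3
cycle 4: CDB Add1=11; issue MUL r0<-Mul1 // r0:Mul1,r1:7,r2:6,r3:Add2,r4:2,r5:Add3
cycle 5: CDB Add2=9; issue ADD r4<-Add1 // r0:Mul1,r1:7,r2:6,r3:9,r4:Add1,r5:Add3
cycle 6: CDB Add3=14; issue ADD r2<-Add2 // r0:Mul1,r1:7,r2:Add2,r3:9,r4:Add1,r5:14
cycle 7: issue ADD r1<-Add3 // r0:Mul1,r1:Add3,r2:Add2,r3:9,r4:Add1,r5:14
cycle 8: CDB Mul1=12; stall // r0:12,r1:Add3,r2:Add2,r3:9,r4:Add1,r5:14
cycle 9: stall // r0:12,r1:Add3,r2:Add2,r3:9,r4:Add1,r5:14
cycle 10: stall // r0:12,r1:Add3,r2:Add2,r3:9,r4:Add1,r5:14
cycle 11: CDB Add1=26; issue ADD r2<-Add1 // r0:12,r1:Add3,r2:Add1,r3:9,r4:26,r5:14
cycle 12: CDB Add2=24; issue ADD r2<-Add2 // r0:12,r1:Add3,r2:Add2,r3:9,r4:26,r5:14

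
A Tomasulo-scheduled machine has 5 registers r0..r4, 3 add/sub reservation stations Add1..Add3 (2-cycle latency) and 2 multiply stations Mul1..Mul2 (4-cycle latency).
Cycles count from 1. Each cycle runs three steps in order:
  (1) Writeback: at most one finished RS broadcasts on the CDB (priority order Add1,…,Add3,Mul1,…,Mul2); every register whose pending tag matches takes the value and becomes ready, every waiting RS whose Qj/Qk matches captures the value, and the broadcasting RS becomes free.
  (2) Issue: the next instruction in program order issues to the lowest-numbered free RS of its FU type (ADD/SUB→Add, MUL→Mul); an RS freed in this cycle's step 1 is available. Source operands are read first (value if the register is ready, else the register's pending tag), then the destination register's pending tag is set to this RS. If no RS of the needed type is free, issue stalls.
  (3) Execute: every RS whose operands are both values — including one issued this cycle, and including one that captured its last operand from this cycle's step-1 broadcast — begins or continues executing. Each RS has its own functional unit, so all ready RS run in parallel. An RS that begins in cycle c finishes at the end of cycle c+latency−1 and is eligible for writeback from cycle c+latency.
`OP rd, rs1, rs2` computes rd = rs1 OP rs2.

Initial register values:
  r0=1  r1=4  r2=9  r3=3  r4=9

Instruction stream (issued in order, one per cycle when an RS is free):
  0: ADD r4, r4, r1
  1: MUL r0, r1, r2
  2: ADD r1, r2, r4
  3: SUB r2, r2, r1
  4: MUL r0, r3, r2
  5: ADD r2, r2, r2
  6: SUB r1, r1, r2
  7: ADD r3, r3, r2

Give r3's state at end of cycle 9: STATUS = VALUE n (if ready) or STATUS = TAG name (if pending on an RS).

STATUS = TAG Add3

  c1: issue ADD r4<-Add1  regs: r0:1,r1:4,r2:9,r3:3,r4:Add1
  c2: issue MUL r0<-Mul1  regs: r0:Mul1,r1:4,r2:9,r3:3,r4:Add1
  c3: CDB Add1=13; issue ADD r1<-Add1  regs: r0:Mul1,r1:Add1,r2:9,r3:3,r4:13
  c4: issue SUB r2<-Add2  regs: r0:Mul1,r1:Add1,r2:Add2,r3:3,r4:13
  c5: CDB Add1=22; issue MUL r0<-Mul2  regs: r0:Mul2,r1:22,r2:Add2,r3:3,r4:13
  c6: CDB Mul1=36; issue ADD r2<-Add1  regs: r0:Mul2,r1:22,r2:Add1,r3:3,r4:13
  c7: CDB Add2=-13; issue SUB r1<-Add2  regs: r0:Mul2,r1:Add2,r2:Add1,r3:3,r4:13
  c8: issue ADD r3<-Add3  regs: r0:Mul2,r1:Add2,r2:Add1,r3:Add3,r4:13
  c9: CDB Add1=-26  regs: r0:Mul2,r1:Add2,r2:-26,r3:Add3,r4:13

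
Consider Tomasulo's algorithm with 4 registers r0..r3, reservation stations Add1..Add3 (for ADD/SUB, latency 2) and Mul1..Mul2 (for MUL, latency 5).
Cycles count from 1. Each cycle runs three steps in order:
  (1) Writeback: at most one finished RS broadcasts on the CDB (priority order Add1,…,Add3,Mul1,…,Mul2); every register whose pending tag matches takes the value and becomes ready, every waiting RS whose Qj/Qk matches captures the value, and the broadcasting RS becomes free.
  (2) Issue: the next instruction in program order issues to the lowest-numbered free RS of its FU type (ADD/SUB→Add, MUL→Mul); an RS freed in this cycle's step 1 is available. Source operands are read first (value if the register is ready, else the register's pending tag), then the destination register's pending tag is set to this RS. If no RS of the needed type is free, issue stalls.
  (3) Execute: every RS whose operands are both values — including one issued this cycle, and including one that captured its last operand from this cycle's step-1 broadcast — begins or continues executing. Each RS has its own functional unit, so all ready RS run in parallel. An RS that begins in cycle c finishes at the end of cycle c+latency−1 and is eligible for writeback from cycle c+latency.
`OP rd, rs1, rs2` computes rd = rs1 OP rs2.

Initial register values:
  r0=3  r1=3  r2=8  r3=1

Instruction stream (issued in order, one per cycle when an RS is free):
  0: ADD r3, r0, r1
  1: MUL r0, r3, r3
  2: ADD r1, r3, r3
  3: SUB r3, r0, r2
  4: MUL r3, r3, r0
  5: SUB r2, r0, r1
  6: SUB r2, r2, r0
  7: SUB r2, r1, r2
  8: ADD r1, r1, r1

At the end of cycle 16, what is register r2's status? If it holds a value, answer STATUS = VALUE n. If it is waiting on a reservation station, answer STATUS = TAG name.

c1: issue ADD r3<-Add1 | r0:3,r1:3,r2:8,r3:Add1
c2: issue MUL r0<-Mul1 | r0:Mul1,r1:3,r2:8,r3:Add1
c3: CDB Add1=6; issue ADD r1<-Add1 | r0:Mul1,r1:Add1,r2:8,r3:6
c4: issue SUB r3<-Add2 | r0:Mul1,r1:Add1,r2:8,r3:Add2
c5: CDB Add1=12; issue MUL r3<-Mul2 | r0:Mul1,r1:12,r2:8,r3:Mul2
c6: issue SUB r2<-Add1 | r0:Mul1,r1:12,r2:Add1,r3:Mul2
c7: issue SUB r2<-Add3 | r0:Mul1,r1:12,r2:Add3,r3:Mul2
c8: CDB Mul1=36; stall | r0:36,r1:12,r2:Add3,r3:Mul2
c9: stall | r0:36,r1:12,r2:Add3,r3:Mul2
c10: CDB Add1=24; issue SUB r2<-Add1 | r0:36,r1:12,r2:Add1,r3:Mul2
c11: CDB Add2=28; issue ADD r1<-Add2 | r0:36,r1:Add2,r2:Add1,r3:Mul2
c12: CDB Add3=-12 | r0:36,r1:Add2,r2:Add1,r3:Mul2
c13: CDB Add2=24 | r0:36,r1:24,r2:Add1,r3:Mul2
c14: CDB Add1=24 | r0:36,r1:24,r2:24,r3:Mul2
c15: - | r0:36,r1:24,r2:24,r3:Mul2
c16: CDB Mul2=1008 | r0:36,r1:24,r2:24,r3:1008

STATUS = VALUE 24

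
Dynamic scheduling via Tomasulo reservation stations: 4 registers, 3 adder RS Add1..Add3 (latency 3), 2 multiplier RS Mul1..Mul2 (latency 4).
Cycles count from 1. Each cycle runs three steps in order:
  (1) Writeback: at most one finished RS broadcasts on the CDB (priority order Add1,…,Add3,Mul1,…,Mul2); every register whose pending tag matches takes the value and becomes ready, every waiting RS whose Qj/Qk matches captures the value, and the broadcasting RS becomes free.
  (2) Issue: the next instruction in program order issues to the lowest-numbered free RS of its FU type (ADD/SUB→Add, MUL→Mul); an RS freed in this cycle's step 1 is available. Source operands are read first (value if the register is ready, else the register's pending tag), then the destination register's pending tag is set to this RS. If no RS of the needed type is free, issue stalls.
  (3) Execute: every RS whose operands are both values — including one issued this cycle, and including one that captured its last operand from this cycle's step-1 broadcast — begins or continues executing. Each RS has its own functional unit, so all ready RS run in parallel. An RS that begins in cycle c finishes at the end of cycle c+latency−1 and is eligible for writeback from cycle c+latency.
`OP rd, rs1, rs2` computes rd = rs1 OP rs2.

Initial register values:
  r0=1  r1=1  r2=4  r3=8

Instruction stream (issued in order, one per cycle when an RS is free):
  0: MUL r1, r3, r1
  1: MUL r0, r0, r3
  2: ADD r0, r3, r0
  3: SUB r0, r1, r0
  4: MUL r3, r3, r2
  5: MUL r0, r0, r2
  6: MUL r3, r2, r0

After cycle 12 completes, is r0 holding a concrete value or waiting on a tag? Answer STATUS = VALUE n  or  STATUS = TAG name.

cycle 1: issue MUL r1<-Mul1 // r0:1,r1:Mul1,r2:4,r3:8
cycle 2: issue MUL r0<-Mul2 // r0:Mul2,r1:Mul1,r2:4,r3:8
cycle 3: issue ADD r0<-Add1 // r0:Add1,r1:Mul1,r2:4,r3:8
cycle 4: issue SUB r0<-Add2 // r0:Add2,r1:Mul1,r2:4,r3:8
cycle 5: CDB Mul1=8; issue MUL r3<-Mul1 // r0:Add2,r1:8,r2:4,r3:Mul1
cycle 6: CDB Mul2=8; issue MUL r0<-Mul2 // r0:Mul2,r1:8,r2:4,r3:Mul1
cycle 7: stall // r0:Mul2,r1:8,r2:4,r3:Mul1
cycle 8: stall // r0:Mul2,r1:8,r2:4,r3:Mul1
cycle 9: CDB Add1=16; stall // r0:Mul2,r1:8,r2:4,r3:Mul1
cycle 10: CDB Mul1=32; issue MUL r3<-Mul1 // r0:Mul2,r1:8,r2:4,r3:Mul1
cycle 11: - // r0:Mul2,r1:8,r2:4,r3:Mul1
cycle 12: CDB Add2=-8 // r0:Mul2,r1:8,r2:4,r3:Mul1

STATUS = TAG Mul2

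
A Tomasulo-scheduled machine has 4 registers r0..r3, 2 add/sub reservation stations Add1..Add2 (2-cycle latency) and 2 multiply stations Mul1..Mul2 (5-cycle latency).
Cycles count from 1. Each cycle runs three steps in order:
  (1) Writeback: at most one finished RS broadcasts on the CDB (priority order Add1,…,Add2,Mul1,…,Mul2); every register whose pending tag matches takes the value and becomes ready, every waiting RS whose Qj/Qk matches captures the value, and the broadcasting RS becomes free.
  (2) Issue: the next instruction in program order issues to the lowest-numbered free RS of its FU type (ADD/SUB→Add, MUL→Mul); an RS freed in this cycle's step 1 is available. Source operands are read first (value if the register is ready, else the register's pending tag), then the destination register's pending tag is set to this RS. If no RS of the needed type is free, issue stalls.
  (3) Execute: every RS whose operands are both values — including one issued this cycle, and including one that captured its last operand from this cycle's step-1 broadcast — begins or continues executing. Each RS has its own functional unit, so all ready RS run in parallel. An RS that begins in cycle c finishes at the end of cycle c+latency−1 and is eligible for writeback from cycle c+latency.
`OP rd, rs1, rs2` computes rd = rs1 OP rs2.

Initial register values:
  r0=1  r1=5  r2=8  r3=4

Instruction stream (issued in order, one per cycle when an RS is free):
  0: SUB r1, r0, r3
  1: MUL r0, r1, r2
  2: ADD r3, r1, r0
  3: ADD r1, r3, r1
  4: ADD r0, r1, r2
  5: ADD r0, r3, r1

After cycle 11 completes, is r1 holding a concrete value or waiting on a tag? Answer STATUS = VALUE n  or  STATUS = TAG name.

STATUS = TAG Add2

c1: issue SUB r1<-Add1 | r0:1,r1:Add1,r2:8,r3:4
c2: issue MUL r0<-Mul1 | r0:Mul1,r1:Add1,r2:8,r3:4
c3: CDB Add1=-3; issue ADD r3<-Add1 | r0:Mul1,r1:-3,r2:8,r3:Add1
c4: issue ADD r1<-Add2 | r0:Mul1,r1:Add2,r2:8,r3:Add1
c5: stall | r0:Mul1,r1:Add2,r2:8,r3:Add1
c6: stall | r0:Mul1,r1:Add2,r2:8,r3:Add1
c7: stall | r0:Mul1,r1:Add2,r2:8,r3:Add1
c8: CDB Mul1=-24; stall | r0:-24,r1:Add2,r2:8,r3:Add1
c9: stall | r0:-24,r1:Add2,r2:8,r3:Add1
c10: CDB Add1=-27; issue ADD r0<-Add1 | r0:Add1,r1:Add2,r2:8,r3:-27
c11: stall | r0:Add1,r1:Add2,r2:8,r3:-27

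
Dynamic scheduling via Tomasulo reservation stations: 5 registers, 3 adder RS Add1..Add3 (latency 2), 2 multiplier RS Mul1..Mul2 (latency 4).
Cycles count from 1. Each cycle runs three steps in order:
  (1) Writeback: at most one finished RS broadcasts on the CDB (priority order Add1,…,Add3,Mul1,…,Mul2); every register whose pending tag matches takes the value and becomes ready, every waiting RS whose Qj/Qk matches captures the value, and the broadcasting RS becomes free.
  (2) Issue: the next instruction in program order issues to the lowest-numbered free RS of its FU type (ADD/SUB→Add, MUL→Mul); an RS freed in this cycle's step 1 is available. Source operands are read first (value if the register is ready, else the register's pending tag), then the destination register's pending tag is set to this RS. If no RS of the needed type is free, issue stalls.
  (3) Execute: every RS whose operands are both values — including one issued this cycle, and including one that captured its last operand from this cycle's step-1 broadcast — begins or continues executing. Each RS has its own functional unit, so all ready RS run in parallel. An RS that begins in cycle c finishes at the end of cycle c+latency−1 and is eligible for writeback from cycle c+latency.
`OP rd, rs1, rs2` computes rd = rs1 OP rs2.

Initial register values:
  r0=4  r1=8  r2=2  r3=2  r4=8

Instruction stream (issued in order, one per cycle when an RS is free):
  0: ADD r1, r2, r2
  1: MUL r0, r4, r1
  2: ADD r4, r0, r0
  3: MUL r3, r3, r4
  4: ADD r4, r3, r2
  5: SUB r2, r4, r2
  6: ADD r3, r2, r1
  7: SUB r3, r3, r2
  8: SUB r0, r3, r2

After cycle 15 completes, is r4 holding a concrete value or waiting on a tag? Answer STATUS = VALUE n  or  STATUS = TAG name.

c1: issue ADD r1<-Add1 | r0:4,r1:Add1,r2:2,r3:2,r4:8
c2: issue MUL r0<-Mul1 | r0:Mul1,r1:Add1,r2:2,r3:2,r4:8
c3: CDB Add1=4; issue ADD r4<-Add1 | r0:Mul1,r1:4,r2:2,r3:2,r4:Add1
c4: issue MUL r3<-Mul2 | r0:Mul1,r1:4,r2:2,r3:Mul2,r4:Add1
c5: issue ADD r4<-Add2 | r0:Mul1,r1:4,r2:2,r3:Mul2,r4:Add2
c6: issue SUB r2<-Add3 | r0:Mul1,r1:4,r2:Add3,r3:Mul2,r4:Add2
c7: CDB Mul1=32; stall | r0:32,r1:4,r2:Add3,r3:Mul2,r4:Add2
c8: stall | r0:32,r1:4,r2:Add3,r3:Mul2,r4:Add2
c9: CDB Add1=64; issue ADD r3<-Add1 | r0:32,r1:4,r2:Add3,r3:Add1,r4:Add2
c10: stall | r0:32,r1:4,r2:Add3,r3:Add1,r4:Add2
c11: stall | r0:32,r1:4,r2:Add3,r3:Add1,r4:Add2
c12: stall | r0:32,r1:4,r2:Add3,r3:Add1,r4:Add2
c13: CDB Mul2=128; stall | r0:32,r1:4,r2:Add3,r3:Add1,r4:Add2
c14: stall | r0:32,r1:4,r2:Add3,r3:Add1,r4:Add2
c15: CDB Add2=130; issue SUB r3<-Add2 | r0:32,r1:4,r2:Add3,r3:Add2,r4:130

STATUS = VALUE 130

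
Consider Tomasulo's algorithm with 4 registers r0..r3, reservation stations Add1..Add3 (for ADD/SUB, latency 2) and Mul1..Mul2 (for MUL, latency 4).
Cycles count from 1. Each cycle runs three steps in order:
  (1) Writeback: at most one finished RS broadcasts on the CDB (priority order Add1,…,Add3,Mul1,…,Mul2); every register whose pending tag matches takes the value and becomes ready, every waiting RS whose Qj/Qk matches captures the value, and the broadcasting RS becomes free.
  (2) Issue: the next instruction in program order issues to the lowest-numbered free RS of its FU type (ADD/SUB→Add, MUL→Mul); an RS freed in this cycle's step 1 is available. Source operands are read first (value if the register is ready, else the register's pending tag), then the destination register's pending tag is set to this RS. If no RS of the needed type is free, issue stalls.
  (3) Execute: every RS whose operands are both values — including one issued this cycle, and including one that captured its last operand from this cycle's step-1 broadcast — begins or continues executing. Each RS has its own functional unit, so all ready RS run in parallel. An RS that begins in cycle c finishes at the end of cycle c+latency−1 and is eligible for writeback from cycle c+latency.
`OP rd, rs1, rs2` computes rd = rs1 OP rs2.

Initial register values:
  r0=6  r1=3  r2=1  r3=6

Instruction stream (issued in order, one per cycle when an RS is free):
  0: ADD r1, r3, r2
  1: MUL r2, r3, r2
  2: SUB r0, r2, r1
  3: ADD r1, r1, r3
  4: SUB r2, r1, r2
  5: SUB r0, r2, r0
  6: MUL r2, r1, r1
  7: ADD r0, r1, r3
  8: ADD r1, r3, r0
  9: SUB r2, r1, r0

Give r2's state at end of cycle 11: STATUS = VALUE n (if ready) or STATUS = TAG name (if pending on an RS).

STATUS = TAG Add1

c1: issue ADD r1<-Add1 | r0:6,r1:Add1,r2:1,r3:6
c2: issue MUL r2<-Mul1 | r0:6,r1:Add1,r2:Mul1,r3:6
c3: CDB Add1=7; issue SUB r0<-Add1 | r0:Add1,r1:7,r2:Mul1,r3:6
c4: issue ADD r1<-Add2 | r0:Add1,r1:Add2,r2:Mul1,r3:6
c5: issue SUB r2<-Add3 | r0:Add1,r1:Add2,r2:Add3,r3:6
c6: CDB Add2=13; issue SUB r0<-Add2 | r0:Add2,r1:13,r2:Add3,r3:6
c7: CDB Mul1=6; issue MUL r2<-Mul1 | r0:Add2,r1:13,r2:Mul1,r3:6
c8: stall | r0:Add2,r1:13,r2:Mul1,r3:6
c9: CDB Add1=-1; issue ADD r0<-Add1 | r0:Add1,r1:13,r2:Mul1,r3:6
c10: CDB Add3=7; issue ADD r1<-Add3 | r0:Add1,r1:Add3,r2:Mul1,r3:6
c11: CDB Add1=19; issue SUB r2<-Add1 | r0:19,r1:Add3,r2:Add1,r3:6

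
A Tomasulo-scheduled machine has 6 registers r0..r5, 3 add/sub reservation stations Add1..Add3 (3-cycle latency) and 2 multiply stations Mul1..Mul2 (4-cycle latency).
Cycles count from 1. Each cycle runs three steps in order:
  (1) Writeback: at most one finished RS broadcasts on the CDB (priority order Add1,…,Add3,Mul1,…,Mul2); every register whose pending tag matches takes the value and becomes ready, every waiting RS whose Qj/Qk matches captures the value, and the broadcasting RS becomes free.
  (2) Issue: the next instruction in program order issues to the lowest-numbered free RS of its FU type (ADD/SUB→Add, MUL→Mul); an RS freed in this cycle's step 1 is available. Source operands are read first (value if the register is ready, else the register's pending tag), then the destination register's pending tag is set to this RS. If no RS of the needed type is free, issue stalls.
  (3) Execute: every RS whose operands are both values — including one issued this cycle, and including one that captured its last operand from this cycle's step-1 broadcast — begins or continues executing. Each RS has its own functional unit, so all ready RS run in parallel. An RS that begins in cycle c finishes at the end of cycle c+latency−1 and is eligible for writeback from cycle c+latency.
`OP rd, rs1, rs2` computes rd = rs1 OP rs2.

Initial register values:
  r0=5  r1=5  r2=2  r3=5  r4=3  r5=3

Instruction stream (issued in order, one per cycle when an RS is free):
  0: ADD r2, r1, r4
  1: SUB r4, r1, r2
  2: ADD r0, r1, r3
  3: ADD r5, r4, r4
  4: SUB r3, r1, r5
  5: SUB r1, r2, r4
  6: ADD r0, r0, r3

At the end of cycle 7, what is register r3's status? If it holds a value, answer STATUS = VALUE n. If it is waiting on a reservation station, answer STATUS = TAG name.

c1: issue ADD r2<-Add1 | r0:5,r1:5,r2:Add1,r3:5,r4:3,r5:3
c2: issue SUB r4<-Add2 | r0:5,r1:5,r2:Add1,r3:5,r4:Add2,r5:3
c3: issue ADD r0<-Add3 | r0:Add3,r1:5,r2:Add1,r3:5,r4:Add2,r5:3
c4: CDB Add1=8; issue ADD r5<-Add1 | r0:Add3,r1:5,r2:8,r3:5,r4:Add2,r5:Add1
c5: stall | r0:Add3,r1:5,r2:8,r3:5,r4:Add2,r5:Add1
c6: CDB Add3=10; issue SUB r3<-Add3 | r0:10,r1:5,r2:8,r3:Add3,r4:Add2,r5:Add1
c7: CDB Add2=-3; issue SUB r1<-Add2 | r0:10,r1:Add2,r2:8,r3:Add3,r4:-3,r5:Add1

STATUS = TAG Add3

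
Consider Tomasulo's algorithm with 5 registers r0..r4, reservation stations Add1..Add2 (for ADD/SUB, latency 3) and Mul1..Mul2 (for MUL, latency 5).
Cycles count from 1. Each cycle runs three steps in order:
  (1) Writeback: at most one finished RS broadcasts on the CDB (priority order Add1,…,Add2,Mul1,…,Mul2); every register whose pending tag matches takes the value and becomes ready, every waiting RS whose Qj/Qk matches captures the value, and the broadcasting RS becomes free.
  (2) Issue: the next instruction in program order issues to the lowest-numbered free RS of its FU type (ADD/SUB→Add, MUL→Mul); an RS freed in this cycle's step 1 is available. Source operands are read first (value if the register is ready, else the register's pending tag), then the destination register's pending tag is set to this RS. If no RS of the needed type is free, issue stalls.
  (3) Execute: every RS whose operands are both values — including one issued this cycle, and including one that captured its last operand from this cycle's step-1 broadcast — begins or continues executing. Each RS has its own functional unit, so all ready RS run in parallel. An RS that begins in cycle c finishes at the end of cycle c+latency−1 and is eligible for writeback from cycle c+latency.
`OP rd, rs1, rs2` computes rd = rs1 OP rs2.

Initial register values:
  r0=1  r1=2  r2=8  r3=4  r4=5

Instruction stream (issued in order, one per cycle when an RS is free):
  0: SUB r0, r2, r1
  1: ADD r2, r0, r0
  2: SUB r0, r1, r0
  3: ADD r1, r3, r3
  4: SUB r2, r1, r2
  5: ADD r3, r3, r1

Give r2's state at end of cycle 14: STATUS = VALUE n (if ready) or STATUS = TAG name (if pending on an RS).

  c1: issue SUB r0<-Add1  regs: r0:Add1,r1:2,r2:8,r3:4,r4:5
  c2: issue ADD r2<-Add2  regs: r0:Add1,r1:2,r2:Add2,r3:4,r4:5
  c3: stall  regs: r0:Add1,r1:2,r2:Add2,r3:4,r4:5
  c4: CDB Add1=6; issue SUB r0<-Add1  regs: r0:Add1,r1:2,r2:Add2,r3:4,r4:5
  c5: stall  regs: r0:Add1,r1:2,r2:Add2,r3:4,r4:5
  c6: stall  regs: r0:Add1,r1:2,r2:Add2,r3:4,r4:5
  c7: CDB Add1=-4; issue ADD r1<-Add1  regs: r0:-4,r1:Add1,r2:Add2,r3:4,r4:5
  c8: CDB Add2=12; issue SUB r2<-Add2  regs: r0:-4,r1:Add1,r2:Add2,r3:4,r4:5
  c9: stall  regs: r0:-4,r1:Add1,r2:Add2,r3:4,r4:5
  c10: CDB Add1=8; issue ADD r3<-Add1  regs: r0:-4,r1:8,r2:Add2,r3:Add1,r4:5
  c11: -  regs: r0:-4,r1:8,r2:Add2,r3:Add1,r4:5
  c12: -  regs: r0:-4,r1:8,r2:Add2,r3:Add1,r4:5
  c13: CDB Add1=12  regs: r0:-4,r1:8,r2:Add2,r3:12,r4:5
  c14: CDB Add2=-4  regs: r0:-4,r1:8,r2:-4,r3:12,r4:5

STATUS = VALUE -4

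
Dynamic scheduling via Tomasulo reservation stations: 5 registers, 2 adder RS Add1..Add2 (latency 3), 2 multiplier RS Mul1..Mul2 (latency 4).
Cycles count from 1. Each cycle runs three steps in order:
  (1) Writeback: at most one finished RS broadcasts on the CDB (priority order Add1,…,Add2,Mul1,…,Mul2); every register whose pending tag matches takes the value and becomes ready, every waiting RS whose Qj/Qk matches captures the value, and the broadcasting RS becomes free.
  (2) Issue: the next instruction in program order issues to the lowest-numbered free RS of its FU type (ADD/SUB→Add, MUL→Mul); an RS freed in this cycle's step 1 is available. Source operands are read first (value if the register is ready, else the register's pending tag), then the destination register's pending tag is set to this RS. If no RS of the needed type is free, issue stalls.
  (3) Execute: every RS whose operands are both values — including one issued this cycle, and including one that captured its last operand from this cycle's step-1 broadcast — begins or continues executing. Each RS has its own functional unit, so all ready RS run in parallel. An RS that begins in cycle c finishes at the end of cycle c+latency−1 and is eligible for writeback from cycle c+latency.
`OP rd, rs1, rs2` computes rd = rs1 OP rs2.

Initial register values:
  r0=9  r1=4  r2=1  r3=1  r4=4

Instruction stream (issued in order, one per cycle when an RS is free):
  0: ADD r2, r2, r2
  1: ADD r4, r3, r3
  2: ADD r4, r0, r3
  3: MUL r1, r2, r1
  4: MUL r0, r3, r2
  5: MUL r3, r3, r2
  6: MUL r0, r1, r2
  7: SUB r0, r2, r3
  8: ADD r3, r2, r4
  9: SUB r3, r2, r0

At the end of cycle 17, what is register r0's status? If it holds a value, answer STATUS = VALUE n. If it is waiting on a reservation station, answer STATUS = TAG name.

STATUS = VALUE 0

cycle 1: issue ADD r2<-Add1 // r0:9,r1:4,r2:Add1,r3:1,r4:4
cycle 2: issue ADD r4<-Add2 // r0:9,r1:4,r2:Add1,r3:1,r4:Add2
cycle 3: stall // r0:9,r1:4,r2:Add1,r3:1,r4:Add2
cycle 4: CDB Add1=2; issue ADD r4<-Add1 // r0:9,r1:4,r2:2,r3:1,r4:Add1
cycle 5: CDB Add2=2; issue MUL r1<-Mul1 // r0:9,r1:Mul1,r2:2,r3:1,r4:Add1
cycle 6: issue MUL r0<-Mul2 // r0:Mul2,r1:Mul1,r2:2,r3:1,r4:Add1
cycle 7: CDB Add1=10; stall // r0:Mul2,r1:Mul1,r2:2,r3:1,r4:10
cycle 8: stall // r0:Mul2,r1:Mul1,r2:2,r3:1,r4:10
cycle 9: CDB Mul1=8; issue MUL r3<-Mul1 // r0:Mul2,r1:8,r2:2,r3:Mul1,r4:10
cycle 10: CDB Mul2=2; issue MUL r0<-Mul2 // r0:Mul2,r1:8,r2:2,r3:Mul1,r4:10
cycle 11: issue SUB r0<-Add1 // r0:Add1,r1:8,r2:2,r3:Mul1,r4:10
cycle 12: issue ADD r3<-Add2 // r0:Add1,r1:8,r2:2,r3:Add2,r4:10
cycle 13: CDB Mul1=2; stall // r0:Add1,r1:8,r2:2,r3:Add2,r4:10
cycle 14: CDB Mul2=16; stall // r0:Add1,r1:8,r2:2,r3:Add2,r4:10
cycle 15: CDB Add2=12; issue SUB r3<-Add2 // r0:Add1,r1:8,r2:2,r3:Add2,r4:10
cycle 16: CDB Add1=0 // r0:0,r1:8,r2:2,r3:Add2,r4:10
cycle 17: - // r0:0,r1:8,r2:2,r3:Add2,r4:10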